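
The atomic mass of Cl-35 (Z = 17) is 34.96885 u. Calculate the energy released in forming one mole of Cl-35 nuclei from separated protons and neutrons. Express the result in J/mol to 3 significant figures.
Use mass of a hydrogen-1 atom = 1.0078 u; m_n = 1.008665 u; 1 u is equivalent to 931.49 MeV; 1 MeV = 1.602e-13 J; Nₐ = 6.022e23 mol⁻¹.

Mass of separated nucleons = 17(1.0078) + 18(1.008665) = 17.1326 + 18.155970 = 35.288570 u
Mass defect Δm = 35.288570 − 34.96885 = 0.319720 u
E_B = 0.319720 × 931.49 = 297.816 MeV
Per nucleus in joules: 297.816 MeV × 1.602e-13 J/MeV = 4.7710e-11 J
Per mole: 4.7710e-11 J × 6.022e23 mol⁻¹ = 2.8731e+13 J/mol

2.87e+13 J/mol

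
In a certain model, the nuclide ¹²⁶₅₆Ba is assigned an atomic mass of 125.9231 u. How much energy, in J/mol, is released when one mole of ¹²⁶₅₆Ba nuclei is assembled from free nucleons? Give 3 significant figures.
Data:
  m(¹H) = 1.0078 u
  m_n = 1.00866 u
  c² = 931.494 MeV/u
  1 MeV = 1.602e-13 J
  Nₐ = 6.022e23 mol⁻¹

Total constituent mass: 56 × 1.0078 + 70 × 1.00866 = 127.04300 u
The mass defect is 127.04300 − 125.9231 = 1.11990 u.
Converting to energy: 1.11990 u × 931.494 MeV/u = 1043.18 MeV
Per nucleus in joules: 1043.18 MeV × 1.602e-13 J/MeV = 1.6712e-10 J
Per mole: 1.6712e-10 J × 6.022e23 mol⁻¹ = 1.0064e+14 J/mol

1.01e+14 J/mol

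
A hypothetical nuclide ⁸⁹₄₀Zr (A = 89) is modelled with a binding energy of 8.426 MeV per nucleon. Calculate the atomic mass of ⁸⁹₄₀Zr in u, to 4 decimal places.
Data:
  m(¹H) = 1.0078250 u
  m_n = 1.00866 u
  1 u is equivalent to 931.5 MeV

88.9323 u

Total binding energy = 89 × 8.426 = 749.914 MeV
Mass defect = 749.914 MeV / (931.5 MeV/u) = 0.805061 u
Constituent mass = 40(1.0078250) + 49(1.00866) = 89.7373400 u
Atomic mass = 89.7373400 − 0.805061 = 88.9322790 u ≈ 88.9323 u (to 4 decimal places)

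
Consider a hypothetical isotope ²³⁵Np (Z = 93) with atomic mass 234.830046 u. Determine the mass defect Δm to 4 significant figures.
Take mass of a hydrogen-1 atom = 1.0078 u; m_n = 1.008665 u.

2.126 u

Z = 93, so N = A − Z = 235 − 93 = 142.
Mass of separated nucleons = 93(1.0078) + 142(1.008665) = 93.7254 + 143.230430 = 236.955830 u
The mass defect is 236.955830 − 234.830046 = 2.125784 u.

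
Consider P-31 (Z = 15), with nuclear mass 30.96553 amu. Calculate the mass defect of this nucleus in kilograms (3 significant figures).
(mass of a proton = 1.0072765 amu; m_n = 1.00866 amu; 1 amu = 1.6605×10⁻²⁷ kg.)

4.69e-28 kg

With 15 protons and 16 neutrons (A = 31):
Mass of separated nucleons = 15(1.0072765) + 16(1.00866) = 15.1091475 + 16.13856 = 31.2477075 amu
Mass defect Δm = 31.2477075 − 30.96553 = 0.2821775 amu
In SI units: 0.2821775 amu × 1.6605×10⁻²⁷ kg/amu = 4.6856e-28 kg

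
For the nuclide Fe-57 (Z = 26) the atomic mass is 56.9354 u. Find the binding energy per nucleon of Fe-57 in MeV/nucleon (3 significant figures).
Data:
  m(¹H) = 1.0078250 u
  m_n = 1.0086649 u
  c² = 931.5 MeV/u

8.77 MeV/nucleon

The nucleus contains 26 protons and 57 − 26 = 31 neutrons.
Σm = 26·m(¹H) + 31·m_n = 26.2034500 + 31.2686119 = 57.4720619 u
Mass defect Δm = 57.4720619 − 56.9354 = 0.5366619 u
Converting to energy: 0.5366619 u × 931.5 MeV/u = 499.901 MeV
Per nucleon: 499.901 / 57 = 8.770 MeV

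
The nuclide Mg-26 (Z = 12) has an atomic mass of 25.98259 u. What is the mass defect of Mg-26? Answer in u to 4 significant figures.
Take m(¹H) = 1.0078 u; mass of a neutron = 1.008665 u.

Mass of separated nucleons = 12(1.0078) + 14(1.008665) = 12.0936 + 14.121310 = 26.214910 u
The mass defect is 26.214910 − 25.98259 = 0.232320 u.

0.2323 u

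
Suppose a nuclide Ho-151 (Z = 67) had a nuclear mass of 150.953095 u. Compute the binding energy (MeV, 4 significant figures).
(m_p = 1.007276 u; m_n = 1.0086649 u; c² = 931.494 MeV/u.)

1176 MeV

Total constituent mass: 67 × 1.007276 + 84 × 1.0086649 = 152.2153436 u
Mass defect Δm = 152.2153436 − 150.953095 = 1.2622486 u
Binding energy = Δm·c² = 1.2622486 × 931.494 MeV/u = 1175.78 MeV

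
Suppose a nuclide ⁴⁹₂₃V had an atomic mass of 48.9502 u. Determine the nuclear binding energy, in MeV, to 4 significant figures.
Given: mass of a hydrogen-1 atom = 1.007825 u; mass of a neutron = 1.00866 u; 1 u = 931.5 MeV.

423.8 MeV

The nucleus contains 23 protons and 49 − 23 = 26 neutrons.
Σm = 23·m(¹H) + 26·m_n = 23.179975 + 26.22516 = 49.405135 u
Mass defect Δm = 49.405135 − 48.9502 = 0.454935 u
Converting to energy: 0.454935 u × 931.5 MeV/u = 423.772 MeV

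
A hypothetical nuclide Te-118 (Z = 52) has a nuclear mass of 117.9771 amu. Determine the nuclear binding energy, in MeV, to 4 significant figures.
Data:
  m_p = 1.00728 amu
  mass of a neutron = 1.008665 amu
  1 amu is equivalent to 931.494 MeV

906.7 MeV

Mass of separated nucleons = 52(1.00728) + 66(1.008665) = 52.37856 + 66.571890 = 118.950450 amu
The mass defect is 118.950450 − 117.9771 = 0.973350 amu.
Converting to energy: 0.973350 amu × 931.494 MeV/amu = 906.670 MeV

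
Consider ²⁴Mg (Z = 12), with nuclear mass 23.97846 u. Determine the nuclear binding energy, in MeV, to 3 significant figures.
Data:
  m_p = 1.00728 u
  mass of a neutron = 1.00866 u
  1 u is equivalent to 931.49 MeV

198 MeV

Z = 12, so N = A − Z = 24 − 12 = 12.
Mass of separated nucleons = 12(1.00728) + 12(1.00866) = 12.08736 + 12.10392 = 24.19128 u
Mass defect Δm = 24.19128 − 23.97846 = 0.21282 u
Binding energy = Δm·c² = 0.21282 × 931.49 MeV/u = 198.240 MeV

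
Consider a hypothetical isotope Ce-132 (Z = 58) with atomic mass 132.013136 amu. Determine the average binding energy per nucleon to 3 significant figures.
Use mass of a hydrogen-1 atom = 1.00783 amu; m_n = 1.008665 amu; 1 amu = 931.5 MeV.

7.64 MeV/nucleon

Total constituent mass: 58 × 1.00783 + 74 × 1.008665 = 133.095350 amu
Mass defect Δm = 133.095350 − 132.013136 = 1.082214 amu
E_B = 1.082214 × 931.5 = 1008.08 MeV
Per nucleon: 1008.08 / 132 = 7.637 MeV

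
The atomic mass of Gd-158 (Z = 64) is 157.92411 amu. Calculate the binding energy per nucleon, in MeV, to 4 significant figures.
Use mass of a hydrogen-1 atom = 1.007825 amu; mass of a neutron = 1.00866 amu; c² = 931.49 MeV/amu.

8.199 MeV/nucleon

Z = 64, so N = A − Z = 158 − 64 = 94.
Total constituent mass: 64 × 1.007825 + 94 × 1.00866 = 159.314840 amu
Δm = 159.314840 − 157.92411 = 1.390730 amu
Binding energy = Δm·c² = 1.390730 × 931.49 MeV/amu = 1295.45 MeV
Dividing by A = 158 gives 8.199 MeV per nucleon.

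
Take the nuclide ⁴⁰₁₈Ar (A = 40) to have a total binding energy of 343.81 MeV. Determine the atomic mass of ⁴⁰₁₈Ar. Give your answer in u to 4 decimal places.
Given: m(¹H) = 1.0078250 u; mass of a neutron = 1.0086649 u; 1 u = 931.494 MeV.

Mass defect = 343.81 MeV / (931.494 MeV/u) = 0.369095 u
Constituent mass = 18(1.0078250) + 22(1.0086649) = 40.3314778 u
Atomic mass = 40.3314778 − 0.369095 = 39.9623828 u ≈ 39.9624 u (to 4 decimal places)

39.9624 u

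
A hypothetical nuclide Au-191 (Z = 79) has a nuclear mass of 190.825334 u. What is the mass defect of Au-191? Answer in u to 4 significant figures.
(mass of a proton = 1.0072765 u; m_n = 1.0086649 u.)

Σm = 79·m_p + 112·m_n = 79.5748435 + 112.9704688 = 192.5453123 u
The mass defect is 192.5453123 − 190.825334 = 1.7199783 u.

1.720 u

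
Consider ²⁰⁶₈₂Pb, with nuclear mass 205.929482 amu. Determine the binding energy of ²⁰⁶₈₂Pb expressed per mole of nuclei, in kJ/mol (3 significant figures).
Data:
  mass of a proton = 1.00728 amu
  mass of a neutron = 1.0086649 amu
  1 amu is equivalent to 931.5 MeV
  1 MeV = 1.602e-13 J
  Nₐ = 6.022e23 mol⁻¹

Z = 82, so N = A − Z = 206 − 82 = 124.
Mass of separated nucleons = 82(1.00728) + 124(1.0086649) = 82.59696 + 125.0744476 = 207.6714076 amu
Mass defect Δm = 207.6714076 − 205.929482 = 1.7419256 amu
Binding energy = Δm·c² = 1.7419256 × 931.5 MeV/amu = 1622.60 MeV
Per nucleus in joules: 1622.60 MeV × 1.602e-13 J/MeV = 2.5994e-10 J
Per mole: 2.5994e-10 J × 6.022e23 mol⁻¹ = 1.5654e+14 J/mol

1.57e+11 kJ/mol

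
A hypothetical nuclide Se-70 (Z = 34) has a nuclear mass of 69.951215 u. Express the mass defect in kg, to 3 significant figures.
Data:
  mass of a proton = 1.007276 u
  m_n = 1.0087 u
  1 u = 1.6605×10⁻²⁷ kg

With 34 protons and 36 neutrons (A = 70):
Total constituent mass: 34 × 1.007276 + 36 × 1.0087 = 70.560584 u
Mass defect Δm = 70.560584 − 69.951215 = 0.609369 u
In SI units: 0.609369 u × 1.6605×10⁻²⁷ kg/u = 1.0119e-27 kg

1.01e-27 kg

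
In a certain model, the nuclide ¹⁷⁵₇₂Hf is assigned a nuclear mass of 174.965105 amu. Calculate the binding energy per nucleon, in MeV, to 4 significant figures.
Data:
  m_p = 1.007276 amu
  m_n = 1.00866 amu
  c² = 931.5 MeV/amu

The nucleus contains 72 protons and 175 − 72 = 103 neutrons.
Mass of separated nucleons = 72(1.007276) + 103(1.00866) = 72.523872 + 103.89198 = 176.415852 amu
Δm = 176.415852 − 174.965105 = 1.450747 amu
Converting to energy: 1.450747 amu × 931.5 MeV/amu = 1351.37 MeV
Dividing by A = 175 gives 7.722 MeV per nucleon.

7.722 MeV/nucleon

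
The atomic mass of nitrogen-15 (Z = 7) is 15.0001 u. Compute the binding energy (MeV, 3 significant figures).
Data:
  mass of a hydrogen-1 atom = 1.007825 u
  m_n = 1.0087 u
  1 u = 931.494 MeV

116 MeV

The nucleus contains 7 protons and 15 − 7 = 8 neutrons.
Σm = 7·m(¹H) + 8·m_n = 7.054775 + 8.0696 = 15.124375 u
The mass defect is 15.124375 − 15.0001 = 0.124275 u.
E_B = 0.124275 × 931.494 = 115.761 MeV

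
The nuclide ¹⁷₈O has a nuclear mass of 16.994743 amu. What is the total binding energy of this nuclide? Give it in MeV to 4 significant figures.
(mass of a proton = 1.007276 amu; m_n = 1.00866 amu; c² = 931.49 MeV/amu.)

131.7 MeV

With 8 protons and 9 neutrons (A = 17):
Total constituent mass: 8 × 1.007276 + 9 × 1.00866 = 17.136148 amu
The mass defect is 17.136148 − 16.994743 = 0.141405 amu.
Converting to energy: 0.141405 amu × 931.49 MeV/amu = 131.717 MeV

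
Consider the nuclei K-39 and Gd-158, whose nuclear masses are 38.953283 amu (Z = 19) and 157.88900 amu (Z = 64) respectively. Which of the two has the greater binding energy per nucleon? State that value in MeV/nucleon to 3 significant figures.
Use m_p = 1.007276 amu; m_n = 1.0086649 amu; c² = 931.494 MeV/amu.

K-39: Σm = 19(1.007276) + 20(1.0086649) = 39.3115420 amu; Δm = 0.3582590 amu; E_B = 333.72 MeV; E_B/A = 8.557 MeV
Gd-158: Σm = 64(1.007276) + 94(1.0086649) = 159.2801646 amu; Δm = 1.3911646 amu; E_B = 1295.9 MeV; E_B/A = 8.202 MeV
K-39 has the higher binding energy per nucleon, so it is the more tightly bound nucleus.

K-39; 8.56 MeV/nucleon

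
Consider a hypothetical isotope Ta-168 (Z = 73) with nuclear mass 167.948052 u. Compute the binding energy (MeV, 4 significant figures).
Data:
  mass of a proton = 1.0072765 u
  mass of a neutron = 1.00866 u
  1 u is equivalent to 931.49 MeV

The nucleus contains 73 protons and 168 − 73 = 95 neutrons.
Total constituent mass: 73 × 1.0072765 + 95 × 1.00866 = 169.3538845 u
The mass defect is 169.3538845 − 167.948052 = 1.4058325 u.
E_B = 1.4058325 × 931.49 = 1309.52 MeV

1310 MeV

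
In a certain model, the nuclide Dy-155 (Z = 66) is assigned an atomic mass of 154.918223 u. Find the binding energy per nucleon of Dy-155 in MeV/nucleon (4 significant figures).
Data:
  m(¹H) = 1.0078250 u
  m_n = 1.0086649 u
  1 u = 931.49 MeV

8.230 MeV/nucleon

Σm = 66·m(¹H) + 89·m_n = 66.5164500 + 89.7711761 = 156.2876261 u
Mass defect Δm = 156.2876261 − 154.918223 = 1.3694031 u
E_B = 1.3694031 × 931.49 = 1275.59 MeV
Dividing by A = 155 gives 8.230 MeV per nucleon.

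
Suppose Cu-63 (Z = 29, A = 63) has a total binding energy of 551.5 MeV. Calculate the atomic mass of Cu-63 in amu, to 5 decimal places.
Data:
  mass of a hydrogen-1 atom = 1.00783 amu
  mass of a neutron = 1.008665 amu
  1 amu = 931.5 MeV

62.92962 amu

Mass defect = 551.5 MeV / (931.5 MeV/amu) = 0.5920558 amu
Constituent mass = 29(1.00783) + 34(1.008665) = 63.521680 amu
Atomic mass = 63.521680 − 0.5920558 = 62.9296242 amu ≈ 62.92962 amu (to 5 decimal places)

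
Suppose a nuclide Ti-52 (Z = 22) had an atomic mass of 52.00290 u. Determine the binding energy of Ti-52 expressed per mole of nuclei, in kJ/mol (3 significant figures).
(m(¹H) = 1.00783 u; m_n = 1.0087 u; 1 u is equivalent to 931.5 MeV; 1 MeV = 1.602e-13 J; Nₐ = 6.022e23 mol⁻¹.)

Mass of separated nucleons = 22(1.00783) + 30(1.0087) = 22.17226 + 30.2610 = 52.43326 u
Δm = 52.43326 − 52.00290 = 0.43036 u
Binding energy = Δm·c² = 0.43036 × 931.5 MeV/u = 400.880 MeV
Per nucleus in joules: 400.880 MeV × 1.602e-13 J/MeV = 6.4221e-11 J
Per mole: 6.4221e-11 J × 6.022e23 mol⁻¹ = 3.8674e+13 J/mol

3.87e+10 kJ/mol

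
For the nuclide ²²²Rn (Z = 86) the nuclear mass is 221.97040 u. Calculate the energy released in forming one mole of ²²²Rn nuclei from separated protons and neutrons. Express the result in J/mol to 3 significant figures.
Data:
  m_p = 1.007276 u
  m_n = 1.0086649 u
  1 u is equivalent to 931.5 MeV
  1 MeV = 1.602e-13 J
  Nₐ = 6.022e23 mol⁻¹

With 86 protons and 136 neutrons (A = 222):
Σm = 86·m_p + 136·m_n = 86.625736 + 137.1784264 = 223.8041624 u
Δm = 223.8041624 − 221.97040 = 1.8337624 u
E_B = 1.8337624 × 931.5 = 1708.15 MeV
Per nucleus in joules: 1708.15 MeV × 1.602e-13 J/MeV = 2.7365e-10 J
Per mole: 2.7365e-10 J × 6.022e23 mol⁻¹ = 1.6479e+14 J/mol

1.65e+14 J/mol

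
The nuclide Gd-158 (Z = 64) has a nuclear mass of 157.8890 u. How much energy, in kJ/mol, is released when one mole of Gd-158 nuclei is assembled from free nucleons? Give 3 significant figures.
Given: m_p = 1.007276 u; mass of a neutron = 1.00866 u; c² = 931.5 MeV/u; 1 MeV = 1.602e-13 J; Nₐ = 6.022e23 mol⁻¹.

1.25e+11 kJ/mol

Total constituent mass: 64 × 1.007276 + 94 × 1.00866 = 159.279704 u
Δm = 159.279704 − 157.8890 = 1.390704 u
E_B = 1.390704 × 931.5 = 1295.44 MeV
Per nucleus in joules: 1295.44 MeV × 1.602e-13 J/MeV = 2.0753e-10 J
Per mole: 2.0753e-10 J × 6.022e23 mol⁻¹ = 1.2497e+14 J/mol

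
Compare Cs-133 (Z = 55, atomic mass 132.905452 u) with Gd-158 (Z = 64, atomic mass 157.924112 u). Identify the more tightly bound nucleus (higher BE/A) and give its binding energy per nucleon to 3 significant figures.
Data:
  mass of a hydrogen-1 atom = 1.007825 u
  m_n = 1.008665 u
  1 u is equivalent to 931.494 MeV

Cs-133: Σm = 55(1.007825) + 78(1.008665) = 134.106245 u; Δm = 1.200793 u; E_B = 1118.5 MeV; E_B/A = 8.410 MeV
Gd-158: Σm = 64(1.007825) + 94(1.008665) = 159.315310 u; Δm = 1.391198 u; E_B = 1295.9 MeV; E_B/A = 8.202 MeV
Cs-133 has the higher binding energy per nucleon, so it is the more tightly bound nucleus.

Cs-133; 8.41 MeV/nucleon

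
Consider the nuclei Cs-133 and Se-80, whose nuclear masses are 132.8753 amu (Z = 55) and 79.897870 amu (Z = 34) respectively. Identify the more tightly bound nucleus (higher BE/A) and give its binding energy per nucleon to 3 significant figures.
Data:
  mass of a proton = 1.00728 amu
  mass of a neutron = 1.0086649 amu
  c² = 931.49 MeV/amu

Se-80; 8.71 MeV/nucleon

Cs-133: Σm = 55(1.00728) + 78(1.0086649) = 134.0762622 amu; Δm = 1.2009622 amu; E_B = 1118.7 MeV; E_B/A = 8.411 MeV
Se-80: Σm = 34(1.00728) + 46(1.0086649) = 80.6461054 amu; Δm = 0.7482354 amu; E_B = 696.97 MeV; E_B/A = 8.712 MeV
Se-80 has the higher binding energy per nucleon, so it is the more tightly bound nucleus.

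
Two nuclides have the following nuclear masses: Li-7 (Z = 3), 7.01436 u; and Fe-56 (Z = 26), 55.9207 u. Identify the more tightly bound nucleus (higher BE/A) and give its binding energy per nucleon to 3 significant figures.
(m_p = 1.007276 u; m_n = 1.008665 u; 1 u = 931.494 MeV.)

Li-7: Σm = 3(1.007276) + 4(1.008665) = 7.056488 u; Δm = 0.042128 u; E_B = 39.242 MeV; E_B/A = 5.606 MeV
Fe-56: Σm = 26(1.007276) + 30(1.008665) = 56.449126 u; Δm = 0.528426 u; E_B = 492.23 MeV; E_B/A = 8.790 MeV
Fe-56 has the higher binding energy per nucleon, so it is the more tightly bound nucleus.

Fe-56; 8.79 MeV/nucleon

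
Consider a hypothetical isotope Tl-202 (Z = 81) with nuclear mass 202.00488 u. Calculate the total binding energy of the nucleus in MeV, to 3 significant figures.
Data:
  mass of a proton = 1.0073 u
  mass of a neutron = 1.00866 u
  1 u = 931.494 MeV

1520 MeV

The nucleus contains 81 protons and 202 − 81 = 121 neutrons.
Σm = 81·m_p + 121·m_n = 81.5913 + 122.04786 = 203.63916 u
Mass defect Δm = 203.63916 − 202.00488 = 1.63428 u
Converting to energy: 1.63428 u × 931.494 MeV/u = 1522.32 MeV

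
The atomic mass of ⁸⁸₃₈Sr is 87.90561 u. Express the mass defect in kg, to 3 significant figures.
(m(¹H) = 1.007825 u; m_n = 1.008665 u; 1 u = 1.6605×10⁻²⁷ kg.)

Z = 38, so N = A − Z = 88 − 38 = 50.
Mass of separated nucleons = 38(1.007825) + 50(1.008665) = 38.297350 + 50.433250 = 88.730600 u
Mass defect Δm = 88.730600 − 87.90561 = 0.824990 u
In SI units: 0.824990 u × 1.6605×10⁻²⁷ kg/u = 1.3699e-27 kg

1.37e-27 kg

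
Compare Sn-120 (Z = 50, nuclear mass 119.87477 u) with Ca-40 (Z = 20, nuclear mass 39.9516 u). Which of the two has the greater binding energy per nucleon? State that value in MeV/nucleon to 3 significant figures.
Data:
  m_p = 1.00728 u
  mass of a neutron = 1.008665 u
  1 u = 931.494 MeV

Ca-40; 8.55 MeV/nucleon

Sn-120: Σm = 50(1.00728) + 70(1.008665) = 120.970550 u; Δm = 1.095780 u; E_B = 1020.7 MeV; E_B/A = 8.506 MeV
Ca-40: Σm = 20(1.00728) + 20(1.008665) = 40.318900 u; Δm = 0.367300 u; E_B = 342.138 MeV; E_B/A = 8.553 MeV
Ca-40 has the higher binding energy per nucleon, so it is the more tightly bound nucleus.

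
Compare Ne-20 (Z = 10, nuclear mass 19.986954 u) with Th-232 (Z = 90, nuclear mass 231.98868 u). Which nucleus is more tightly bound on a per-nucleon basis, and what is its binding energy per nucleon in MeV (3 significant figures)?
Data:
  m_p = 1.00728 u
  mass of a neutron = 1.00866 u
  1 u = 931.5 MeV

Ne-20: Σm = 10(1.00728) + 10(1.00866) = 20.15940 u; Δm = 0.172446 u; E_B = 160.63 MeV; E_B/A = 8.032 MeV
Th-232: Σm = 90(1.00728) + 142(1.00866) = 233.88492 u; Δm = 1.89624 u; E_B = 1766.35 MeV; E_B/A = 7.614 MeV
Ne-20 has the higher binding energy per nucleon, so it is the more tightly bound nucleus.

Ne-20; 8.03 MeV/nucleon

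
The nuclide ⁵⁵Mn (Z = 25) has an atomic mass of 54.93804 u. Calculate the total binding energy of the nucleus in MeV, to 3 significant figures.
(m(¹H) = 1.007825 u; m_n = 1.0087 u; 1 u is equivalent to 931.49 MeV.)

483 MeV

Z = 25, so N = A − Z = 55 − 25 = 30.
Σm = 25·m(¹H) + 30·m_n = 25.195625 + 30.2610 = 55.456625 u
The mass defect is 55.456625 − 54.93804 = 0.518585 u.
Binding energy = Δm·c² = 0.518585 × 931.49 MeV/u = 483.057 MeV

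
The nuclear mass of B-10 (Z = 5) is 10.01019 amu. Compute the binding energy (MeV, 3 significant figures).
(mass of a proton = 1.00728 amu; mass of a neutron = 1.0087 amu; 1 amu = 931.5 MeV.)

With 5 protons and 5 neutrons (A = 10):
Mass of separated nucleons = 5(1.00728) + 5(1.0087) = 5.03640 + 5.0435 = 10.07990 amu
Mass defect Δm = 10.07990 − 10.01019 = 0.06971 amu
E_B = 0.06971 × 931.5 = 64.9349 MeV

64.9 MeV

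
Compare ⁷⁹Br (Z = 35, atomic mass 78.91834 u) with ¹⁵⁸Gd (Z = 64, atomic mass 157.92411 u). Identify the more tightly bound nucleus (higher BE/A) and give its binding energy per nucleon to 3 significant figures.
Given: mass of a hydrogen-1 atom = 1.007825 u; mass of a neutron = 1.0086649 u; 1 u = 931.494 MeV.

⁷⁹Br: Σm = 35(1.007825) + 44(1.0086649) = 79.6551306 u; Δm = 0.7367906 u; E_B = 686.32 MeV; E_B/A = 8.688 MeV
¹⁵⁸Gd: Σm = 64(1.007825) + 94(1.0086649) = 159.3153006 u; Δm = 1.3911906 u; E_B = 1295.9 MeV; E_B/A = 8.202 MeV
⁷⁹Br has the higher binding energy per nucleon, so it is the more tightly bound nucleus.

⁷⁹Br; 8.69 MeV/nucleon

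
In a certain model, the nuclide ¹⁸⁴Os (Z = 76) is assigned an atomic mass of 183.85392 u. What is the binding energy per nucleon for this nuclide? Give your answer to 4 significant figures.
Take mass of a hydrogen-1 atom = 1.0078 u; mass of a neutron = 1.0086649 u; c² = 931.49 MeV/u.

Total constituent mass: 76 × 1.0078 + 108 × 1.0086649 = 185.5286092 u
Δm = 185.5286092 − 183.85392 = 1.6746892 u
E_B = 1.6746892 × 931.49 = 1559.96 MeV
Dividing by A = 184 gives 8.478 MeV per nucleon.

8.478 MeV/nucleon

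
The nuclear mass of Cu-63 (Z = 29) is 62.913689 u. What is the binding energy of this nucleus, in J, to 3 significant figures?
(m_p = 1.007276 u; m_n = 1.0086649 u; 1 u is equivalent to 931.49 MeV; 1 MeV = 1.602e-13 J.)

Z = 29, so N = A − Z = 63 − 29 = 34.
Mass of separated nucleons = 29(1.007276) + 34(1.0086649) = 29.211004 + 34.2946066 = 63.5056106 u
Δm = 63.5056106 − 62.913689 = 0.5919216 u
Binding energy = Δm·c² = 0.5919216 × 931.49 MeV/u = 551.369 MeV
In joules: 551.369 MeV × 1.602e-13 J/MeV = 8.8329e-11 J

8.83e-11 J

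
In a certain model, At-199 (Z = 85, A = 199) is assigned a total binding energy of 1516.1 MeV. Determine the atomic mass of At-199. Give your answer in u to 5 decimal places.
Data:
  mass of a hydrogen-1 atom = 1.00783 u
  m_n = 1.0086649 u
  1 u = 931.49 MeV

199.02574 u

Mass defect = 1516.1 MeV / (931.49 MeV/u) = 1.6276074 u
Constituent mass = 85(1.00783) + 114(1.0086649) = 200.6533486 u
Atomic mass = 200.6533486 − 1.6276074 = 199.0257412 u ≈ 199.02574 u (to 5 decimal places)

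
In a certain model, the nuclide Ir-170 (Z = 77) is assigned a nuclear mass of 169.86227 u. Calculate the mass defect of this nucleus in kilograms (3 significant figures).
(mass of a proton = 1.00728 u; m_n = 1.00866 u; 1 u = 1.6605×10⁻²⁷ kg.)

The nucleus contains 77 protons and 170 − 77 = 93 neutrons.
Σm = 77·m_p + 93·m_n = 77.56056 + 93.80538 = 171.36594 u
Δm = 171.36594 − 169.86227 = 1.50367 u
In SI units: 1.50367 u × 1.6605×10⁻²⁷ kg/u = 2.4968e-27 kg

2.50e-27 kg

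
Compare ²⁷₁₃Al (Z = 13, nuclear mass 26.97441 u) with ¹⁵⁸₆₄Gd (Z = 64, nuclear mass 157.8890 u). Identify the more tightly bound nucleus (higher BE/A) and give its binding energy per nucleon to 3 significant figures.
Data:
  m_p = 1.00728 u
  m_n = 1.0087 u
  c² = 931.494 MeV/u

²⁷₁₃Al; 8.35 MeV/nucleon

²⁷₁₃Al: Σm = 13(1.00728) + 14(1.0087) = 27.21644 u; Δm = 0.24203 u; E_B = 225.45 MeV; E_B/A = 8.350 MeV
¹⁵⁸₆₄Gd: Σm = 64(1.00728) + 94(1.0087) = 159.28372 u; Δm = 1.39472 u; E_B = 1299.2 MeV; E_B/A = 8.223 MeV
²⁷₁₃Al has the higher binding energy per nucleon, so it is the more tightly bound nucleus.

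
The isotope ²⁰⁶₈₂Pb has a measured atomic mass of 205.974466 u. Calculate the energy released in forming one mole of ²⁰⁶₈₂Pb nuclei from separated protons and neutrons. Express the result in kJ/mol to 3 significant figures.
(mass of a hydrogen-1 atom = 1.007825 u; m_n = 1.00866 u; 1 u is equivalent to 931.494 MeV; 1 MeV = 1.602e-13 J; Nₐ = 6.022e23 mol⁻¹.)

1.56e+11 kJ/mol

Mass of separated nucleons = 82(1.007825) + 124(1.00866) = 82.641650 + 125.07384 = 207.715490 u
The mass defect is 207.715490 − 205.974466 = 1.741024 u.
Binding energy = Δm·c² = 1.741024 × 931.494 MeV/u = 1621.75 MeV
Per nucleus in joules: 1621.75 MeV × 1.602e-13 J/MeV = 2.5980e-10 J
Per mole: 2.5980e-10 J × 6.022e23 mol⁻¹ = 1.5645e+14 J/mol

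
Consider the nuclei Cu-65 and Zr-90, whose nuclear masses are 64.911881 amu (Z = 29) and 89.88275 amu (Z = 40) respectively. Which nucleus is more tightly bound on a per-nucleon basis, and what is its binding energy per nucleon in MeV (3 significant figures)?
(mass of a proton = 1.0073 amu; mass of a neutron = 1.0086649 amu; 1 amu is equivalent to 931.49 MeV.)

Cu-65; 8.77 MeV/nucleon

Cu-65: Σm = 29(1.0073) + 36(1.0086649) = 65.5236364 amu; Δm = 0.6117554 amu; E_B = 569.84 MeV; E_B/A = 8.767 MeV
Zr-90: Σm = 40(1.0073) + 50(1.0086649) = 90.7252450 amu; Δm = 0.8424950 amu; E_B = 784.78 MeV; E_B/A = 8.720 MeV
Cu-65 has the higher binding energy per nucleon, so it is the more tightly bound nucleus.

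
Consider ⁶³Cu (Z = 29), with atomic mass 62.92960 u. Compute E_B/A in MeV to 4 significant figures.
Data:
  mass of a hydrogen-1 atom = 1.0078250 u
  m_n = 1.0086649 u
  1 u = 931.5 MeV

With 29 protons and 34 neutrons (A = 63):
Mass of separated nucleons = 29(1.0078250) + 34(1.0086649) = 29.2269250 + 34.2946066 = 63.5215316 u
Mass defect Δm = 63.5215316 − 62.92960 = 0.5919316 u
E_B = 0.5919316 × 931.5 = 551.384 MeV
Dividing by A = 63 gives 8.752 MeV per nucleon.

8.752 MeV/nucleon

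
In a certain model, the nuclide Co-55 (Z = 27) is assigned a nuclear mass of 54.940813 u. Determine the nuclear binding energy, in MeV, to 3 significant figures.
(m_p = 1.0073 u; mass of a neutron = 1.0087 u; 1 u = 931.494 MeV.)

Z = 27, so N = A − Z = 55 − 27 = 28.
Total constituent mass: 27 × 1.0073 + 28 × 1.0087 = 55.4407 u
Δm = 55.4407 − 54.940813 = 0.499887 u
Converting to energy: 0.499887 u × 931.494 MeV/u = 465.642 MeV

466 MeV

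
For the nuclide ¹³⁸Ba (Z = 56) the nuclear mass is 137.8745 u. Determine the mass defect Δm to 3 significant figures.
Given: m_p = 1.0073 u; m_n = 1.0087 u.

1.25 u

Total constituent mass: 56 × 1.0073 + 82 × 1.0087 = 139.1222 u
Mass defect Δm = 139.1222 − 137.8745 = 1.2477 u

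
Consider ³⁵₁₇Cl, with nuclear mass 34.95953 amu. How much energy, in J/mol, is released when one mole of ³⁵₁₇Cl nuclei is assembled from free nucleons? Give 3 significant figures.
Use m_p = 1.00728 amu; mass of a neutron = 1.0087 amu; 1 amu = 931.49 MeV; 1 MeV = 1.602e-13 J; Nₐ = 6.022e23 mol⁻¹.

2.88e+13 J/mol

Σm = 17·m_p + 18·m_n = 17.12376 + 18.1566 = 35.28036 amu
The mass defect is 35.28036 − 34.95953 = 0.32083 amu.
Converting to energy: 0.32083 amu × 931.49 MeV/amu = 298.850 MeV
Per nucleus in joules: 298.850 MeV × 1.602e-13 J/MeV = 4.7876e-11 J
Per mole: 4.7876e-11 J × 6.022e23 mol⁻¹ = 2.8831e+13 J/mol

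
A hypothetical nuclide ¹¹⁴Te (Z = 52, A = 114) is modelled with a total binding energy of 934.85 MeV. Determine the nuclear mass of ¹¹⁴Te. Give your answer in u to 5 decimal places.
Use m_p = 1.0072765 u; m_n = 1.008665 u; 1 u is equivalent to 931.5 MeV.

113.91201 u

Mass defect = 934.85 MeV / (931.5 MeV/u) = 1.0035963 u
Constituent mass = 52(1.0072765) + 62(1.008665) = 114.9156080 u
Nuclear mass = 114.9156080 − 1.0035963 = 113.9120117 u ≈ 113.91201 u (to 5 decimal places)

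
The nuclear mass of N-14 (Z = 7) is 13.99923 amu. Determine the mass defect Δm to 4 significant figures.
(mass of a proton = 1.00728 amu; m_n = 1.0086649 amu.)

Z = 7, so N = A − Z = 14 − 7 = 7.
Total constituent mass: 7 × 1.00728 + 7 × 1.0086649 = 14.1116143 amu
The mass defect is 14.1116143 − 13.99923 = 0.1123843 amu.

0.1124 amu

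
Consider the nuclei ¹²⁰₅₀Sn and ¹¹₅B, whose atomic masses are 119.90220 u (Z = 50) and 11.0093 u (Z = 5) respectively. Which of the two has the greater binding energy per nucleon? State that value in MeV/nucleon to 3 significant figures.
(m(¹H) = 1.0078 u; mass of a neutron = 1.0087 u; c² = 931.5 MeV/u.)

¹²⁰₅₀Sn: Σm = 50(1.0078) + 70(1.0087) = 120.9990 u; Δm = 1.09680 u; E_B = 1021.7 MeV; E_B/A = 8.514 MeV
¹¹₅B: Σm = 5(1.0078) + 6(1.0087) = 11.0912 u; Δm = 0.0819 u; E_B = 76.290 MeV; E_B/A = 6.935 MeV
¹²⁰₅₀Sn has the higher binding energy per nucleon, so it is the more tightly bound nucleus.

¹²⁰₅₀Sn; 8.51 MeV/nucleon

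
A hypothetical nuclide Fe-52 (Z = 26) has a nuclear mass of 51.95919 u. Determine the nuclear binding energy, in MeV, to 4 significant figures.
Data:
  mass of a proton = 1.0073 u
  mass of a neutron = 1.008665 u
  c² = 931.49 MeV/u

424.7 MeV

Total constituent mass: 26 × 1.0073 + 26 × 1.008665 = 52.415090 u
Mass defect Δm = 52.415090 − 51.95919 = 0.455900 u
Binding energy = Δm·c² = 0.455900 × 931.49 MeV/u = 424.666 MeV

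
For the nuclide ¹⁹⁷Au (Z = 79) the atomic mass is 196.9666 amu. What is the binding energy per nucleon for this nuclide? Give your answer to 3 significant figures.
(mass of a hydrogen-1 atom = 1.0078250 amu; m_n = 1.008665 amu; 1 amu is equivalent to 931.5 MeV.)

7.92 MeV/nucleon

The nucleus contains 79 protons and 197 − 79 = 118 neutrons.
Σm = 79·m(¹H) + 118·m_n = 79.6181750 + 119.022470 = 198.6406450 amu
Δm = 198.6406450 − 196.9666 = 1.6740450 amu
Binding energy = Δm·c² = 1.6740450 × 931.5 MeV/amu = 1559.37 MeV
BE/A = 1559.37 MeV / 197 = 7.916 MeV/nucleon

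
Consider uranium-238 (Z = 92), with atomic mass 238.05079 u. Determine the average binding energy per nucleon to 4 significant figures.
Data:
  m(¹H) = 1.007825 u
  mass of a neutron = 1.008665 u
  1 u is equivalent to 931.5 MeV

Σm = 92·m(¹H) + 146·m_n = 92.719900 + 147.265090 = 239.984990 u
The mass defect is 239.984990 − 238.05079 = 1.934200 u.
Binding energy = Δm·c² = 1.934200 × 931.5 MeV/u = 1801.71 MeV
Dividing by A = 238 gives 7.570 MeV per nucleon.

7.570 MeV/nucleon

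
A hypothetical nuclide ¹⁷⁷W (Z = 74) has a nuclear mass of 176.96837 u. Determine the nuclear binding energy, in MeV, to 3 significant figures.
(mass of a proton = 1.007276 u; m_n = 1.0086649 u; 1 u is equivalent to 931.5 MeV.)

With 74 protons and 103 neutrons (A = 177):
Mass of separated nucleons = 74(1.007276) + 103(1.0086649) = 74.538424 + 103.8924847 = 178.4309087 u
Mass defect Δm = 178.4309087 − 176.96837 = 1.4625387 u
Converting to energy: 1.4625387 u × 931.5 MeV/u = 1362.35 MeV

1360 MeV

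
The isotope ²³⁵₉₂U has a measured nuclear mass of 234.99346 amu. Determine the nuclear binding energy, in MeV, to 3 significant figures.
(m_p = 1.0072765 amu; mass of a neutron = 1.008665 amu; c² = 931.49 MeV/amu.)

1780 MeV

With 92 protons and 143 neutrons (A = 235):
Mass of separated nucleons = 92(1.0072765) + 143(1.008665) = 92.6694380 + 144.239095 = 236.9085330 amu
The mass defect is 236.9085330 − 234.99346 = 1.9150730 amu.
Converting to energy: 1.9150730 amu × 931.49 MeV/amu = 1783.87 MeV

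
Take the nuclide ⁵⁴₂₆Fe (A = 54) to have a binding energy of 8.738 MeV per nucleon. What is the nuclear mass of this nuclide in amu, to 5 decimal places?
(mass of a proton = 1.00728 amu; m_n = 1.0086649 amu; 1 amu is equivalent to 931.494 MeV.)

53.92534 amu

Total binding energy = 54 × 8.738 = 471.852 MeV
Mass defect = 471.852 MeV / (931.494 MeV/amu) = 0.5065540 amu
Constituent mass = 26(1.00728) + 28(1.0086649) = 54.4318972 amu
Nuclear mass = 54.4318972 − 0.5065540 = 53.9253432 amu ≈ 53.92534 amu (to 5 decimal places)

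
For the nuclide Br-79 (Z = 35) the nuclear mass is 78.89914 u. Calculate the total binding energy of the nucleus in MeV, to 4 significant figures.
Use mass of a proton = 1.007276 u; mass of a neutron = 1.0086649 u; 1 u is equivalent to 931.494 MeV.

With 35 protons and 44 neutrons (A = 79):
Mass of separated nucleons = 35(1.007276) + 44(1.0086649) = 35.254660 + 44.3812556 = 79.6359156 u
Mass defect Δm = 79.6359156 − 78.89914 = 0.7367756 u
E_B = 0.7367756 × 931.494 = 686.302 MeV

686.3 MeV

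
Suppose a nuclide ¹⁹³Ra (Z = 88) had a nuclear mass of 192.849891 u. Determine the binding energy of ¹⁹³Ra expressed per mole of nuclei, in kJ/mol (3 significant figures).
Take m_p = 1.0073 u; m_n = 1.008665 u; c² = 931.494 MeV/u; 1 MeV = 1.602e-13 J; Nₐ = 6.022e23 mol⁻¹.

Z = 88, so N = A − Z = 193 − 88 = 105.
Σm = 88·m_p + 105·m_n = 88.6424 + 105.909825 = 194.552225 u
The mass defect is 194.552225 − 192.849891 = 1.702334 u.
Converting to energy: 1.702334 u × 931.494 MeV/u = 1585.71 MeV
Per nucleus in joules: 1585.71 MeV × 1.602e-13 J/MeV = 2.5403e-10 J
Per mole: 2.5403e-10 J × 6.022e23 mol⁻¹ = 1.5298e+14 J/mol

1.53e+11 kJ/mol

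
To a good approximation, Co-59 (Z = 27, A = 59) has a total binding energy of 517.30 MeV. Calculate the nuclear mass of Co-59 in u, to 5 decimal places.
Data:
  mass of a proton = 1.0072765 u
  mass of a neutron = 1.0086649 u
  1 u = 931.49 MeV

Mass defect = 517.30 MeV / (931.49 MeV/u) = 0.5553468 u
Constituent mass = 27(1.0072765) + 32(1.0086649) = 59.4737423 u
Nuclear mass = 59.4737423 − 0.5553468 = 58.9183955 u ≈ 58.91840 u (to 5 decimal places)

58.91840 u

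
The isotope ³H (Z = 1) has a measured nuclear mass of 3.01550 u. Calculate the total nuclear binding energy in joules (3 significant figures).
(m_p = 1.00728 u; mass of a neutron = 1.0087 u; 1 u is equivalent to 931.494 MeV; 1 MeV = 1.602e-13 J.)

Z = 1, so N = A − Z = 3 − 1 = 2.
Total constituent mass: 1 × 1.00728 + 2 × 1.0087 = 3.02468 u
The mass defect is 3.02468 − 3.01550 = 0.00918 u.
Binding energy = Δm·c² = 0.00918 × 931.494 MeV/u = 8.55111 MeV
In joules: 8.55111 MeV × 1.602e-13 J/MeV = 1.3699e-12 J

1.37e-12 J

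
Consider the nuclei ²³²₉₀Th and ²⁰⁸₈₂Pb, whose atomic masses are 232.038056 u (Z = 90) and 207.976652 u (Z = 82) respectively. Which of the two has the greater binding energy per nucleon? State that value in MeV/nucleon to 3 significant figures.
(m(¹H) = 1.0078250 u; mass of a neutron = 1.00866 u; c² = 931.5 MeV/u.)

²³²₉₀Th: Σm = 90(1.0078250) + 142(1.00866) = 233.9339700 u; Δm = 1.8959140 u; E_B = 1766.0 MeV; E_B/A = 7.612 MeV
²⁰⁸₈₂Pb: Σm = 82(1.0078250) + 126(1.00866) = 209.7328100 u; Δm = 1.7561580 u; E_B = 1635.86 MeV; E_B/A = 7.8647 MeV
²⁰⁸₈₂Pb has the higher binding energy per nucleon, so it is the more tightly bound nucleus.

²⁰⁸₈₂Pb; 7.86 MeV/nucleon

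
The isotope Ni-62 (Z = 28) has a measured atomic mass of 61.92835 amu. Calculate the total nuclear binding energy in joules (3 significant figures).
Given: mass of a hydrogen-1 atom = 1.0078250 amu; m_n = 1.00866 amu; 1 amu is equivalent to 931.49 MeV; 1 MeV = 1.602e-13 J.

With 28 protons and 34 neutrons (A = 62):
Total constituent mass: 28 × 1.0078250 + 34 × 1.00866 = 62.5135400 amu
Mass defect Δm = 62.5135400 − 61.92835 = 0.5851900 amu
Binding energy = Δm·c² = 0.5851900 × 931.49 MeV/amu = 545.099 MeV
In joules: 545.099 MeV × 1.602e-13 J/MeV = 8.7325e-11 J

8.73e-11 J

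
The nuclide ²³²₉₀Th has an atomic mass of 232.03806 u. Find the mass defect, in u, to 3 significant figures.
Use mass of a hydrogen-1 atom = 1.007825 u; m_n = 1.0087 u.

With 90 protons and 142 neutrons (A = 232):
Σm = 90·m(¹H) + 142·m_n = 90.704250 + 143.2354 = 233.939650 u
Δm = 233.939650 − 232.03806 = 1.901590 u

1.90 u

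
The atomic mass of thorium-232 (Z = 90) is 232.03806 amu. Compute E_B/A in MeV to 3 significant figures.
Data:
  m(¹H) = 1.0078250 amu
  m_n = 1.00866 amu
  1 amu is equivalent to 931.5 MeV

7.61 MeV/nucleon

Total constituent mass: 90 × 1.0078250 + 142 × 1.00866 = 233.9339700 amu
Mass defect Δm = 233.9339700 − 232.03806 = 1.8959100 amu
E_B = 1.8959100 × 931.5 = 1766.04 MeV
Per nucleon: 1766.04 / 232 = 7.612 MeV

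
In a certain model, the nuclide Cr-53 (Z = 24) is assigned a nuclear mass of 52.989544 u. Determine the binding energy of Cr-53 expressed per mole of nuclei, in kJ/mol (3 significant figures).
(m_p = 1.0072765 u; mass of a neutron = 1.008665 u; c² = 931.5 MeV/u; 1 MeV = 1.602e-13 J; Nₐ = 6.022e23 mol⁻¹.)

With 24 protons and 29 neutrons (A = 53):
Σm = 24·m_p + 29·m_n = 24.1746360 + 29.251285 = 53.4259210 u
Mass defect Δm = 53.4259210 − 52.989544 = 0.4363770 u
Binding energy = Δm·c² = 0.4363770 × 931.5 MeV/u = 406.485 MeV
Per nucleus in joules: 406.485 MeV × 1.602e-13 J/MeV = 6.5119e-11 J
Per mole: 6.5119e-11 J × 6.022e23 mol⁻¹ = 3.9215e+13 J/mol

3.92e+10 kJ/mol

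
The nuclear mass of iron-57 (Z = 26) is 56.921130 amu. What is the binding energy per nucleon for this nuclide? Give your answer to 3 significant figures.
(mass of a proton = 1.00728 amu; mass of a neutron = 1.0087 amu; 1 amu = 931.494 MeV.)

8.79 MeV/nucleon

The nucleus contains 26 protons and 57 − 26 = 31 neutrons.
Mass of separated nucleons = 26(1.00728) + 31(1.0087) = 26.18928 + 31.2697 = 57.45898 amu
Mass defect Δm = 57.45898 − 56.921130 = 0.537850 amu
E_B = 0.537850 × 931.494 = 501.004 MeV
Per nucleon: 501.004 / 57 = 8.790 MeV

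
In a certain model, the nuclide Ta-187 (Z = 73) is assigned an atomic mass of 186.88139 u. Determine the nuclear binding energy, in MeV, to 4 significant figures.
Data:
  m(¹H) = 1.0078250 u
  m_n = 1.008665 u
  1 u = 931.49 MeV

Total constituent mass: 73 × 1.0078250 + 114 × 1.008665 = 188.5590350 u
The mass defect is 188.5590350 − 186.88139 = 1.6776450 u.
E_B = 1.6776450 × 931.49 = 1562.71 MeV

1563 MeV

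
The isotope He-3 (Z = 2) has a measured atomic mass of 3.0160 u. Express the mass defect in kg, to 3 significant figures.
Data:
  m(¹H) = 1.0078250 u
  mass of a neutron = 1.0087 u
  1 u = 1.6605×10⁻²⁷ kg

1.39e-29 kg

Mass of separated nucleons = 2(1.0078250) + 1(1.0087) = 2.0156500 + 1.0087 = 3.0243500 u
Δm = 3.0243500 − 3.0160 = 0.0083500 u
In SI units: 0.0083500 u × 1.6605×10⁻²⁷ kg/u = 1.3865e-29 kg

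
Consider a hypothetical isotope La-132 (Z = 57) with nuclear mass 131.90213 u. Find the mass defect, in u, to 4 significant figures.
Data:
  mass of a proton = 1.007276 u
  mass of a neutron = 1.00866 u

1.162 u

Mass of separated nucleons = 57(1.007276) + 75(1.00866) = 57.414732 + 75.64950 = 133.064232 u
Mass defect Δm = 133.064232 − 131.90213 = 1.162102 u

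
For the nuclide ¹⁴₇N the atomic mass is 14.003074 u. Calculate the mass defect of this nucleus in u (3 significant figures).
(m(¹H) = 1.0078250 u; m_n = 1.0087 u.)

Mass of separated nucleons = 7(1.0078250) + 7(1.0087) = 7.0547750 + 7.0609 = 14.1156750 u
Mass defect Δm = 14.1156750 − 14.003074 = 0.1126010 u

0.113 u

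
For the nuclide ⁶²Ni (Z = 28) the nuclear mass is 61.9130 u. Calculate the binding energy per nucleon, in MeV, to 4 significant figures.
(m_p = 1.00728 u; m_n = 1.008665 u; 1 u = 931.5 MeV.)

8.796 MeV/nucleon

The nucleus contains 28 protons and 62 − 28 = 34 neutrons.
Total constituent mass: 28 × 1.00728 + 34 × 1.008665 = 62.498450 u
Δm = 62.498450 − 61.9130 = 0.585450 u
Converting to energy: 0.585450 u × 931.5 MeV/u = 545.347 MeV
BE/A = 545.347 MeV / 62 = 8.796 MeV/nucleon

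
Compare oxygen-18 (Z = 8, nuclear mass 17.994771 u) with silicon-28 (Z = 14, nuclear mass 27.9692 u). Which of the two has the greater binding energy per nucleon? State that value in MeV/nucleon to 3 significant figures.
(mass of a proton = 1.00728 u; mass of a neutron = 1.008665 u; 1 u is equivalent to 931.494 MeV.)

oxygen-18: Σm = 8(1.00728) + 10(1.008665) = 18.144890 u; Δm = 0.150119 u; E_B = 139.835 MeV; E_B/A = 7.769 MeV
silicon-28: Σm = 14(1.00728) + 14(1.008665) = 28.223230 u; Δm = 0.254030 u; E_B = 236.63 MeV; E_B/A = 8.451 MeV
silicon-28 has the higher binding energy per nucleon, so it is the more tightly bound nucleus.

silicon-28; 8.45 MeV/nucleon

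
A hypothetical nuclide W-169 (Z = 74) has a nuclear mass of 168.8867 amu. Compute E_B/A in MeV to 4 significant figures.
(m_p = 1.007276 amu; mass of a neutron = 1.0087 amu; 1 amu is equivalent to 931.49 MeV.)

Σm = 74·m_p + 95·m_n = 74.538424 + 95.8265 = 170.364924 amu
Δm = 170.364924 − 168.8867 = 1.478224 amu
E_B = 1.478224 × 931.49 = 1376.95 MeV
Per nucleon: 1376.95 / 169 = 8.148 MeV

8.148 MeV/nucleon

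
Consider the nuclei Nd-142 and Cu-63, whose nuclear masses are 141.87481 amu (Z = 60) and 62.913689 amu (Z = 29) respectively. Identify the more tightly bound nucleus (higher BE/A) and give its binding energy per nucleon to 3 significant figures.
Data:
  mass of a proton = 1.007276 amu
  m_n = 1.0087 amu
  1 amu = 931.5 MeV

Cu-63; 8.77 MeV/nucleon

Nd-142: Σm = 60(1.007276) + 82(1.0087) = 143.149960 amu; Δm = 1.275150 amu; E_B = 1187.8 MeV; E_B/A = 8.3648 MeV
Cu-63: Σm = 29(1.007276) + 34(1.0087) = 63.506804 amu; Δm = 0.593115 amu; E_B = 552.49 MeV; E_B/A = 8.770 MeV
Cu-63 has the higher binding energy per nucleon, so it is the more tightly bound nucleus.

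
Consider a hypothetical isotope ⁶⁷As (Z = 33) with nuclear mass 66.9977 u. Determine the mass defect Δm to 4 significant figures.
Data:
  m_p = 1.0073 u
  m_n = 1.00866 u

0.5376 u

Total constituent mass: 33 × 1.0073 + 34 × 1.00866 = 67.53534 u
Δm = 67.53534 − 66.9977 = 0.53764 u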